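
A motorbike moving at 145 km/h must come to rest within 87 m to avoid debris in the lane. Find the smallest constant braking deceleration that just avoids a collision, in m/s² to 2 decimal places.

145 km/h ÷ 3.6 = 40.2778 m/s.
v² = 2a·d ⇒ a = v²/(2d) = 40.2778² / (2 × 87.000) = 1622.301 / 174.000 = 9.3236 m/s².

Required deceleration ≈ 9.32 m/s²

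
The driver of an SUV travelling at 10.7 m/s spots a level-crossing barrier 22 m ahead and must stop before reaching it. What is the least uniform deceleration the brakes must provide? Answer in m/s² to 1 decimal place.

v² = 2a·d ⇒ a = v²/(2d) = 10.7000² / (2 × 22.000) = 114.490 / 44.000 = 2.6020 m/s².

Required deceleration ≈ 2.6 m/s²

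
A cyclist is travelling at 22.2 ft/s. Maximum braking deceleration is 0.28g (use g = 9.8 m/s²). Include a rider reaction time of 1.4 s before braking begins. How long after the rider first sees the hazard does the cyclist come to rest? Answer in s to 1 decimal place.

22.2 ft/s × 0.3048 = 6.7666 m/s.
a = 0.28 × 9.8 = 2.744 m/s².
Braking time = v/a = 6.7666 / 2.744 = 2.466 s.
Total = 1.4 + 2.466 = 3.866 s.

Total time ≈ 3.9 s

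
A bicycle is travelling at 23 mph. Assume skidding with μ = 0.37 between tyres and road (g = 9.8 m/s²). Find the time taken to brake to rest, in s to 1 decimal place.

23 mph × 0.44704 = 10.2819 m/s.
a = μg = 0.37 × 9.8 = 3.626 m/s².
Braking time = v/a = 10.2819 / 3.626 = 2.836 s.

Braking time ≈ 2.8 s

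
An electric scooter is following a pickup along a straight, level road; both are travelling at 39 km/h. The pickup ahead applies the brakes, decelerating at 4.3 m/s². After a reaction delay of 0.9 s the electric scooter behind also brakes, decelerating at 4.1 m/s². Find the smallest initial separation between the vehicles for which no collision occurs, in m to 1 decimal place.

Minimum gap ≈ 10.4 m

39 km/h ÷ 3.6 = 10.8333 m/s.
Leader travels v²/(2a_L) = 117.360 / 8.600 = 13.647 m before stopping.
Follower covers v·t_r = 10.8333 × 0.9 = 9.750 m while reacting, then v²/(2a_F) = 117.360 / 8.200 = 14.312 m while braking, for a total of 9.750 + 14.312 = 24.062 m.
Since a_F ≤ a_L and the follower starts braking later, the follower is never slower than the leader, so the closest approach is when both have stopped.
Minimum gap = 24.062 − 13.647 = 10.415 m.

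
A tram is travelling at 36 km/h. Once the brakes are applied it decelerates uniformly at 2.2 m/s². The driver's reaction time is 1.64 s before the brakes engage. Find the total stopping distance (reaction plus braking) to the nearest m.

Total stopping distance ≈ 39 m

36 km/h ÷ 3.6 = 10.0000 m/s.
Reaction distance = v·t_r = 10.0000 × 1.64 = 16.400 m.
Braking distance = v²/(2a) = 10.0000² / (2 × 2.200) = 100.000 / 4.400 = 22.727 m.
Total = 16.400 + 22.727 = 39.127 m.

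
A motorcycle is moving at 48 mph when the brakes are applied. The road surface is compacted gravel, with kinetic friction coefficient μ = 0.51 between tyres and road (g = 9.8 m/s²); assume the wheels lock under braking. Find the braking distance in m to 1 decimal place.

48 mph × 0.44704 = 21.4579 m/s.
a = μg = 0.51 × 9.8 = 4.998 m/s².
Braking distance = v²/(2a) = 21.4579² / (2 × 4.998) = 460.441 / 9.996 = 46.063 m.

Braking distance ≈ 46.1 m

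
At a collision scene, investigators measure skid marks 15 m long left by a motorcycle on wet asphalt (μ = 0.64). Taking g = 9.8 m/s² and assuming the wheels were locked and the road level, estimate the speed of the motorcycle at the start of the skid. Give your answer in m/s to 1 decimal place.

Deceleration a = μg = 0.64 × 9.8 = 6.272 m/s².
v = √(2a·d) = √(2 × 6.272 × 15) = √188.160 = 13.7171 m/s.

Initial speed ≈ 13.7 m/s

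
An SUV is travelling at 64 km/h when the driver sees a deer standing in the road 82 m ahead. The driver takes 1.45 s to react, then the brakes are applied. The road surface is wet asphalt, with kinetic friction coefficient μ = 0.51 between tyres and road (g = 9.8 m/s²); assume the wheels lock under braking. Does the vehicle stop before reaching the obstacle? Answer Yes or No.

Yes

64 km/h ÷ 3.6 = 17.7778 m/s.
a = μg = 0.51 × 9.8 = 4.998 m/s².
Reaction distance = 17.7778 × 1.45 = 25.778 m.
Braking distance = v²/(2a) = 316.050 / 9.996 = 31.618 m.
Total stopping distance = 25.778 + 31.618 = 57.396 m, vs 82 m available — it stops with 82 − 57.396 = 24.604 m to spare.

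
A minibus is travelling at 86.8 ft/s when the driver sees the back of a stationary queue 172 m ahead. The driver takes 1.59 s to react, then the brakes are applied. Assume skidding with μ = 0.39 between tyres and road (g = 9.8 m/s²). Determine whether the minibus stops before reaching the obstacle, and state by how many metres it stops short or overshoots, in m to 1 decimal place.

86.8 ft/s × 0.3048 = 26.4566 m/s.
a = μg = 0.39 × 9.8 = 3.822 m/s².
Reaction distance = 26.4566 × 1.59 = 42.066 m.
Braking distance = v²/(2a) = 699.952 / 7.644 = 91.569 m.
Total stopping distance = 42.066 + 91.569 = 133.635 m, vs 172 m available — it stops with 172 − 133.635 = 38.365 m to spare.

Yes — it stops 38.4 m short of the obstacle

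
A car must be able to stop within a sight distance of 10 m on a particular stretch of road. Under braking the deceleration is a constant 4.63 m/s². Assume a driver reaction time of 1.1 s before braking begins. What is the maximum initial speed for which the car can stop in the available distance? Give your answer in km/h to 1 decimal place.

Maximum speed ≈ 20.9 km/h

Stopping distance: v·t_r + v²/(2a) = 10 with t_r = 1.1 s and a = 4.630 m/s².
So v² + 10.186 v − 92.60 = 0.
Positive root: v = −a·t_r + √((a·t_r)² + 2a·d) = −5.093 + √(25.939 + 92.60) = 5.7946 m/s.
5.7946 m/s × 3.6 = 20.861 km/h.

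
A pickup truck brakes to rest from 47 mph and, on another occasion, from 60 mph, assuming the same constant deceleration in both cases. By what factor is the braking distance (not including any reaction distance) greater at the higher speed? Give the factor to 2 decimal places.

Factor ≈ 1.63

Braking distance d = v²/(2a), so with a fixed, d ∝ v².
Factor = (60/47)² = 1.2766² = 1.6297.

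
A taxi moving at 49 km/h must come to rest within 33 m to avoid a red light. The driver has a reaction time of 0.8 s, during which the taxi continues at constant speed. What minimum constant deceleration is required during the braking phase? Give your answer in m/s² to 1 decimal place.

Required deceleration ≈ 4.2 m/s²

49 km/h ÷ 3.6 = 13.6111 m/s.
Distance covered during reaction = 13.6111 × 0.8 = 10.889 m.
Distance available for braking: 33 − 10.889 = 22.111 m.
v² = 2a·d ⇒ a = v²/(2d) = 13.6111² / (2 × 22.111) = 185.262 / 44.222 = 4.1894 m/s².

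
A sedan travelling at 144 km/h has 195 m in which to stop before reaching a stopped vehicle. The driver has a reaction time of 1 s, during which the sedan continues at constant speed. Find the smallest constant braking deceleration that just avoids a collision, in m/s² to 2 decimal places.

144 km/h ÷ 3.6 = 40.0000 m/s.
Distance covered during reaction = 40.0000 × 1 = 40.000 m.
Distance available for braking: 195 − 40.000 = 155.000 m.
v² = 2a·d ⇒ a = v²/(2d) = 40.0000² / (2 × 155.000) = 1600.000 / 310.000 = 5.1613 m/s².

Required deceleration ≈ 5.16 m/s²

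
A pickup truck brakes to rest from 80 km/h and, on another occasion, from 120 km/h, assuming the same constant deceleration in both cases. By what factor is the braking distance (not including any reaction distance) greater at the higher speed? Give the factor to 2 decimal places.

Braking distance d = v²/(2a), so with a fixed, d ∝ v².
Factor = (120/80)² = 1.5000² = 2.2500.

Factor ≈ 2.25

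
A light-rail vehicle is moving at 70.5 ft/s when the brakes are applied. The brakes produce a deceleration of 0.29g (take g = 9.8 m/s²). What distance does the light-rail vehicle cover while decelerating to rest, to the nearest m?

Braking distance ≈ 81 m

70.5 ft/s × 0.3048 = 21.4884 m/s.
a = 0.29 × 9.8 = 2.842 m/s².
Braking distance = v²/(2a) = 21.4884² / (2 × 2.842) = 461.751 / 5.684 = 81.237 m.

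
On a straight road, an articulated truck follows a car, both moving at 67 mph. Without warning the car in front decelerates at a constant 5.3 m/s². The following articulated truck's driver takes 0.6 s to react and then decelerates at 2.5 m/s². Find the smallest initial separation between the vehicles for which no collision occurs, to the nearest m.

67 mph × 0.44704 = 29.9517 m/s.
Leader travels v²/(2a_L) = 897.104 / 10.600 = 84.632 m before stopping.
Follower covers v·t_r = 29.9517 × 0.6 = 17.971 m while reacting, then v²/(2a_F) = 897.104 / 5.000 = 179.421 m while braking, for a total of 17.971 + 179.421 = 197.392 m.
Since a_F ≤ a_L and the follower starts braking later, the follower is never slower than the leader, so the closest approach is when both have stopped.
Minimum gap = 197.392 − 84.632 = 112.760 m.

Minimum gap ≈ 113 m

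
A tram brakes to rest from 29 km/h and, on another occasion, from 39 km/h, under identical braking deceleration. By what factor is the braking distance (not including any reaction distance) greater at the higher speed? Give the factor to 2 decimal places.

Factor ≈ 1.81

Braking distance d = v²/(2a), so with a fixed, d ∝ v².
Factor = (39/29)² = 1.3448² = 1.8085.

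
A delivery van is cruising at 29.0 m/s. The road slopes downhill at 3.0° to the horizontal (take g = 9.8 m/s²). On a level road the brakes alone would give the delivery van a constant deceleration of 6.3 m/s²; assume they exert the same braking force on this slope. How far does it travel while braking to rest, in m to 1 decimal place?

Braking distance ≈ 72.7 m

Gravity along the downhill slope reduces the braking deceleration: a_eff = 6.300 − 9.8·sin 3.0° = 6.300 − 0.513 = 5.787 m/s².
Braking distance = v²/(2a) = 29.0000² / (2 × 5.787) = 841.000 / 11.574 = 72.663 m.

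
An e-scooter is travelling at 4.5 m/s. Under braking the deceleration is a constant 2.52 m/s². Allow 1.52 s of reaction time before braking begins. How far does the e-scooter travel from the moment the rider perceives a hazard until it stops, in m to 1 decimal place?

Total stopping distance ≈ 10.9 m

Reaction distance = v·t_r = 4.5000 × 1.52 = 6.840 m.
Braking distance = v²/(2a) = 4.5000² / (2 × 2.520) = 20.250 / 5.040 = 4.018 m.
Total = 6.840 + 4.018 = 10.858 m.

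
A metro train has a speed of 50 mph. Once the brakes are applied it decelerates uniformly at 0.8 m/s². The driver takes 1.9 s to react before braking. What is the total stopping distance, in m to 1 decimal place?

Total stopping distance ≈ 354.7 m

50 mph × 0.44704 = 22.3520 m/s.
Reaction distance = v·t_r = 22.3520 × 1.9 = 42.469 m.
Braking distance = v²/(2a) = 22.3520² / (2 × 0.800) = 499.612 / 1.600 = 312.257 m.
Total = 42.469 + 312.257 = 354.726 m.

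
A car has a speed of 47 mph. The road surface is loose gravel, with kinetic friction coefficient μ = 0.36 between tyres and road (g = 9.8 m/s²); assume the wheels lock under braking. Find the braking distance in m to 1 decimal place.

Braking distance ≈ 62.6 m

47 mph × 0.44704 = 21.0109 m/s.
a = μg = 0.36 × 9.8 = 3.528 m/s².
Braking distance = v²/(2a) = 21.0109² / (2 × 3.528) = 441.458 / 7.056 = 62.565 m.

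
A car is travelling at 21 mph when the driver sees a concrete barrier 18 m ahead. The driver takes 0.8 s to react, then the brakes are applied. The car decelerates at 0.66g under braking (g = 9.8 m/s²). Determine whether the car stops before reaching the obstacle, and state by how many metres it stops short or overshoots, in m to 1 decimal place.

Yes — it stops 3.7 m short of the obstacle

21 mph × 0.44704 = 9.3878 m/s.
a = 0.66 × 9.8 = 6.468 m/s².
Reaction distance = 9.3878 × 0.8 = 7.510 m.
Braking distance = v²/(2a) = 88.131 / 12.936 = 6.813 m.
Total stopping distance = 7.510 + 6.813 = 14.323 m, vs 18 m available — it stops with 18 − 14.323 = 3.677 m to spare.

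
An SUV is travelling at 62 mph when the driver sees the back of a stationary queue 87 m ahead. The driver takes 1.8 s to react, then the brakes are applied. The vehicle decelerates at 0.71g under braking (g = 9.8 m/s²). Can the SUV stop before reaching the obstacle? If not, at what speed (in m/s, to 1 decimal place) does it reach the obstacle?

62 mph × 0.44704 = 27.7165 m/s.
a = 0.71 × 9.8 = 6.958 m/s².
Reaction distance = 27.7165 × 1.8 = 49.890 m.
Braking distance needed to stop: v²/(2a) = 768.204 / 13.916 = 55.203 m, so total needed = 49.890 + 55.203 = 105.093 m > 87 m — it cannot stop.
Distance remaining when braking begins: 87 − 49.890 = 37.110 m.
v² = v₀² − 2a·d = 768.204 − 2 × 6.958 × 37.110 = 251.781 m²/s².
v = √251.781 = 15.868 m/s.

No — it strikes the obstacle at 15.9 m/s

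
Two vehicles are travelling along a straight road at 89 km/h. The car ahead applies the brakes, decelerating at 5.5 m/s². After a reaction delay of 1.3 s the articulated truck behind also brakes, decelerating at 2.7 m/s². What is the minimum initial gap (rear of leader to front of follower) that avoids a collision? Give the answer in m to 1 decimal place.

Minimum gap ≈ 89.8 m

89 km/h ÷ 3.6 = 24.7222 m/s.
Leader travels v²/(2a_L) = 611.187 / 11.000 = 55.562 m before stopping.
Follower covers v·t_r = 24.7222 × 1.3 = 32.139 m while reacting, then v²/(2a_F) = 611.187 / 5.400 = 113.183 m while braking, for a total of 32.139 + 113.183 = 145.322 m.
Since a_F ≤ a_L and the follower starts braking later, the follower is never slower than the leader, so the closest approach is when both have stopped.
Minimum gap = 145.322 − 55.562 = 89.760 m.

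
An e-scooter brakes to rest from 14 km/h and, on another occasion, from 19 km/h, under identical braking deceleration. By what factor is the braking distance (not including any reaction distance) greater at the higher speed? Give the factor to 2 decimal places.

Braking distance d = v²/(2a), so with a fixed, d ∝ v².
Factor = (19/14)² = 1.3571² = 1.8417.

Factor ≈ 1.84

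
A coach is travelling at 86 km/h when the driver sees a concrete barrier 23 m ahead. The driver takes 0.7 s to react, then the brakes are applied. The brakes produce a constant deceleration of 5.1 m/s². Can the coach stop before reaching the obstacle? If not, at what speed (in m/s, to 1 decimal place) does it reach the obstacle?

No — it strikes the obstacle at 22.5 m/s

86 km/h ÷ 3.6 = 23.8889 m/s.
Reaction distance = 23.8889 × 0.7 = 16.722 m.
Braking distance needed to stop: v²/(2a) = 570.680 / 10.200 = 55.949 m, so total needed = 16.722 + 55.949 = 72.671 m > 23 m — it cannot stop.
Distance remaining when braking begins: 23 − 16.722 = 6.278 m.
v² = v₀² − 2a·d = 570.680 − 2 × 5.100 × 6.278 = 506.644 m²/s².
v = √506.644 = 22.509 m/s.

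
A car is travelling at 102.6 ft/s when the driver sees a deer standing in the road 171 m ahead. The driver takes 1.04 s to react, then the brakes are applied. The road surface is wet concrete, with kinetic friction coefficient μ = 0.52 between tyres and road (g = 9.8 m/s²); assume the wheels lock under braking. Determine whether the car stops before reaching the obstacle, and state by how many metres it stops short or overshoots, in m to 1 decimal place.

Yes — it stops 42.5 m short of the obstacle

102.6 ft/s × 0.3048 = 31.2725 m/s.
a = μg = 0.52 × 9.8 = 5.096 m/s².
Reaction distance = 31.2725 × 1.04 = 32.523 m.
Braking distance = v²/(2a) = 977.969 / 10.192 = 95.955 m.
Total stopping distance = 32.523 + 95.955 = 128.478 m, vs 171 m available — it stops with 171 − 128.478 = 42.522 m to spare.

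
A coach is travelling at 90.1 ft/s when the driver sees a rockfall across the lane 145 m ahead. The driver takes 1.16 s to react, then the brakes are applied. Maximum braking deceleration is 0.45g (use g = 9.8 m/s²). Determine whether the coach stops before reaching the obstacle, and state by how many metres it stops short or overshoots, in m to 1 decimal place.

90.1 ft/s × 0.3048 = 27.4625 m/s.
a = 0.45 × 9.8 = 4.410 m/s².
Reaction distance = 27.4625 × 1.16 = 31.856 m.
Braking distance = v²/(2a) = 754.189 / 8.820 = 85.509 m.
Total stopping distance = 31.856 + 85.509 = 117.365 m, vs 145 m available — it stops with 145 − 117.365 = 27.635 m to spare.

Yes — it stops 27.6 m short of the obstacle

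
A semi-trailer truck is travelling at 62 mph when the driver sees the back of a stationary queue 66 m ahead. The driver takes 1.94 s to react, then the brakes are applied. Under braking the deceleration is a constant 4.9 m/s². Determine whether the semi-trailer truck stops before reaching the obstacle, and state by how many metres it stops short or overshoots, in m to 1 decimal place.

No — it overshoots by 66.2 m

62 mph × 0.44704 = 27.7165 m/s.
Reaction distance = 27.7165 × 1.94 = 53.770 m.
Braking distance = v²/(2a) = 768.204 / 9.800 = 78.388 m.
Total stopping distance = 53.770 + 78.388 = 132.158 m, vs 66 m available — it cannot stop in time and overshoots by 132.158 − 66 = 66.158 m.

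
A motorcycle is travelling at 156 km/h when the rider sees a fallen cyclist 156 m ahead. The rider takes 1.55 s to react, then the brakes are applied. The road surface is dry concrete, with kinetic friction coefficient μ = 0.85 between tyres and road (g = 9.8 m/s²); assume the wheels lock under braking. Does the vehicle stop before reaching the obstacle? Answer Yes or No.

156 km/h ÷ 3.6 = 43.3333 m/s.
a = μg = 0.85 × 9.8 = 8.330 m/s².
Reaction distance = 43.3333 × 1.55 = 67.167 m.
Braking distance = v²/(2a) = 1877.775 / 16.660 = 112.712 m.
Total stopping distance = 67.167 + 112.712 = 179.879 m, vs 156 m available — it cannot stop in time and overshoots by 179.879 − 156 = 23.879 m.

No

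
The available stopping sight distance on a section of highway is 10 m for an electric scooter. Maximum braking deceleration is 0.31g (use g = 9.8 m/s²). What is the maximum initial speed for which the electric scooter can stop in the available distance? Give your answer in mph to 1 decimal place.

a = 0.31 × 9.8 = 3.038 m/s².
v²/(2a) = d ⇒ v = √(2 × 3.038 × 10) = √60.76 = 7.7949 m/s.
7.7949 m/s ÷ 0.44704 = 17.437 mph.

Maximum speed ≈ 17.4 mph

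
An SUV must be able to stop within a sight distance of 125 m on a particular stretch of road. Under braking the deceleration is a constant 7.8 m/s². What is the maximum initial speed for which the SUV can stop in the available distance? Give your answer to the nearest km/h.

Maximum speed ≈ 159 km/h

v²/(2a) = d ⇒ v = √(2 × 7.800 × 125) = √1950.00 = 44.1588 m/s.
44.1588 m/s × 3.6 = 158.972 km/h.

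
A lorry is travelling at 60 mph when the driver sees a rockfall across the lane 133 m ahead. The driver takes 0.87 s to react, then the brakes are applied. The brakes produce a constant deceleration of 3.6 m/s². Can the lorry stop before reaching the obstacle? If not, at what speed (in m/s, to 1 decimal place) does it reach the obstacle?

Yes — it stops about 9.7 m short of the obstacle, so it never reaches it

60 mph × 0.44704 = 26.8224 m/s.
Reaction distance = 26.8224 × 0.87 = 23.335 m.
Braking distance = v²/(2a) = 719.441 / 7.200 = 99.922 m.
Total stopping distance = 23.335 + 99.922 = 123.257 m, vs 133 m available — it stops with 133 − 123.257 = 9.743 m to spare.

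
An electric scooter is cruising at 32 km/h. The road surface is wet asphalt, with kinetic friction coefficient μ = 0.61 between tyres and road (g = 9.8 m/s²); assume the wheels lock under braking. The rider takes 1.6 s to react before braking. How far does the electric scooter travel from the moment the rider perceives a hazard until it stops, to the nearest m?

Total stopping distance ≈ 21 m

32 km/h ÷ 3.6 = 8.8889 m/s.
a = μg = 0.61 × 9.8 = 5.978 m/s².
Reaction distance = v·t_r = 8.8889 × 1.6 = 14.222 m.
Braking distance = v²/(2a) = 8.8889² / (2 × 5.978) = 79.013 / 11.956 = 6.609 m.
Total = 14.222 + 6.609 = 20.831 m.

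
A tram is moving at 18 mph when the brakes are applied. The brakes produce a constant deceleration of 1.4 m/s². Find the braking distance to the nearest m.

Braking distance ≈ 23 m

18 mph × 0.44704 = 8.0467 m/s.
Braking distance = v²/(2a) = 8.0467² / (2 × 1.400) = 64.749 / 2.800 = 23.125 m.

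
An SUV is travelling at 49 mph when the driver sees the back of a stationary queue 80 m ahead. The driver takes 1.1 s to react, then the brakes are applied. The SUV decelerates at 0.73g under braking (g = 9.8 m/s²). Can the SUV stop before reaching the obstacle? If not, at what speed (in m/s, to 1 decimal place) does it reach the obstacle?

49 mph × 0.44704 = 21.9050 m/s.
a = 0.73 × 9.8 = 7.154 m/s².
Reaction distance = 21.9050 × 1.1 = 24.096 m.
Braking distance = v²/(2a) = 479.829 / 14.308 = 33.536 m.
Total stopping distance = 24.096 + 33.536 = 57.632 m, vs 80 m available — it stops with 80 − 57.632 = 22.368 m to spare.

Yes — it stops about 22.4 m short of the obstacle, so it never reaches it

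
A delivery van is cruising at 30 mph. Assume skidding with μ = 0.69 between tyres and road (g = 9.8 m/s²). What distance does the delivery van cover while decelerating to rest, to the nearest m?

Braking distance ≈ 13 m

30 mph × 0.44704 = 13.4112 m/s.
a = μg = 0.69 × 9.8 = 6.762 m/s².
Braking distance = v²/(2a) = 13.4112² / (2 × 6.762) = 179.860 / 13.524 = 13.299 m.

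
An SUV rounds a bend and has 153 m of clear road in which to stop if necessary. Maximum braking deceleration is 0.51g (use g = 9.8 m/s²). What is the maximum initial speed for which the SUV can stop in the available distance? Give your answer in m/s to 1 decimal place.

Maximum speed ≈ 39.1 m/s

a = 0.51 × 9.8 = 4.998 m/s².
v²/(2a) = d ⇒ v = √(2 × 4.998 × 153) = √1529.39 = 39.1074 m/s.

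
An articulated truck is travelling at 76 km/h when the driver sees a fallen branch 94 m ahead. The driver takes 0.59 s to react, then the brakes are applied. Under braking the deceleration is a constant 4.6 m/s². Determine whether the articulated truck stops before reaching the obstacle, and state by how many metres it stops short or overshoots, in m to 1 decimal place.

76 km/h ÷ 3.6 = 21.1111 m/s.
Reaction distance = 21.1111 × 0.59 = 12.456 m.
Braking distance = v²/(2a) = 445.679 / 9.200 = 48.443 m.
Total stopping distance = 12.456 + 48.443 = 60.899 m, vs 94 m available — it stops with 94 − 60.899 = 33.101 m to spare.

Yes — it stops 33.1 m short of the obstacle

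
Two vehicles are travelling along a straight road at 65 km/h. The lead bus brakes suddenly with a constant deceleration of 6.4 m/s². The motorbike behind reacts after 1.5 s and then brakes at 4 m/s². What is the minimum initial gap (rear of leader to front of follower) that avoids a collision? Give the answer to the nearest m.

65 km/h ÷ 3.6 = 18.0556 m/s.
Leader travels v²/(2a_L) = 326.005 / 12.800 = 25.469 m before stopping.
Follower covers v·t_r = 18.0556 × 1.5 = 27.083 m while reacting, then v²/(2a_F) = 326.005 / 8.000 = 40.751 m while braking, for a total of 27.083 + 40.751 = 67.834 m.
Since a_F ≤ a_L and the follower starts braking later, the follower is never slower than the leader, so the closest approach is when both have stopped.
Minimum gap = 67.834 − 25.469 = 42.365 m.

Minimum gap ≈ 42 m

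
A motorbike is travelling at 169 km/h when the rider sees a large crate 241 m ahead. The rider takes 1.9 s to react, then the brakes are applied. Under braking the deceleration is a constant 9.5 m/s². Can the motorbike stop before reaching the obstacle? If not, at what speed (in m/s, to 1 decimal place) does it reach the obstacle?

Yes — it stops about 35.8 m short of the obstacle, so it never reaches it

169 km/h ÷ 3.6 = 46.9444 m/s.
Reaction distance = 46.9444 × 1.9 = 89.194 m.
Braking distance = v²/(2a) = 2203.777 / 19.000 = 115.988 m.
Total stopping distance = 89.194 + 115.988 = 205.182 m, vs 241 m available — it stops with 241 − 205.182 = 35.818 m to spare.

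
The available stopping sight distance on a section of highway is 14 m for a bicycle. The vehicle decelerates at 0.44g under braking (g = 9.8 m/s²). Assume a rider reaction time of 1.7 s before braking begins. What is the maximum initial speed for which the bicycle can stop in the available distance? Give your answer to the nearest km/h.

a = 0.44 × 9.8 = 4.312 m/s².
Stopping distance: v·t_r + v²/(2a) = 14 with t_r = 1.7 s and a = 4.312 m/s².
So v² + 14.661 v − 120.74 = 0.
Positive root: v = −a·t_r + √((a·t_r)² + 2a·d) = −7.330 + √(53.729 + 120.74) = 5.8787 m/s.
5.8787 m/s × 3.6 = 21.163 km/h.

Maximum speed ≈ 21 km/h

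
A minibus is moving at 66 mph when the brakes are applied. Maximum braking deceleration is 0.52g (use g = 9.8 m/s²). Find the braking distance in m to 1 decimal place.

66 mph × 0.44704 = 29.5046 m/s.
a = 0.52 × 9.8 = 5.096 m/s².
Braking distance = v²/(2a) = 29.5046² / (2 × 5.096) = 870.521 / 10.192 = 85.412 m.

Braking distance ≈ 85.4 m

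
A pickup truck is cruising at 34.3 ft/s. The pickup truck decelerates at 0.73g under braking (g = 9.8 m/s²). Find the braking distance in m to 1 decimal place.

34.3 ft/s × 0.3048 = 10.4546 m/s.
a = 0.73 × 9.8 = 7.154 m/s².
Braking distance = v²/(2a) = 10.4546² / (2 × 7.154) = 109.299 / 14.308 = 7.639 m.

Braking distance ≈ 7.6 m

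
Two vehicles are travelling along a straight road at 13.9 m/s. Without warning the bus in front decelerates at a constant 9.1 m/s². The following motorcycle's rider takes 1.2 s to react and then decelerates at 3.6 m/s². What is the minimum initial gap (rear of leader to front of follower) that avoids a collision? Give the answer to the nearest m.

Minimum gap ≈ 33 m

Leader travels v²/(2a_L) = 193.210 / 18.200 = 10.616 m before stopping.
Follower covers v·t_r = 13.9000 × 1.2 = 16.680 m while reacting, then v²/(2a_F) = 193.210 / 7.200 = 26.835 m while braking, for a total of 16.680 + 26.835 = 43.515 m.
Since a_F ≤ a_L and the follower starts braking later, the follower is never slower than the leader, so the closest approach is when both have stopped.
Minimum gap = 43.515 − 10.616 = 32.899 m.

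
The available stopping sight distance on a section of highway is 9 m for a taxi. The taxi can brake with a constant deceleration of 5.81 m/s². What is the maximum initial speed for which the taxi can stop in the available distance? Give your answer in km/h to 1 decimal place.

Maximum speed ≈ 36.8 km/h

v²/(2a) = d ⇒ v = √(2 × 5.810 × 9) = √104.58 = 10.2264 m/s.
10.2264 m/s × 3.6 = 36.815 km/h.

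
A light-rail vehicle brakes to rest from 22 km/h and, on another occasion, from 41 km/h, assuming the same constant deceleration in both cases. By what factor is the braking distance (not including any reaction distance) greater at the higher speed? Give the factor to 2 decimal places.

Factor ≈ 3.47

Braking distance d = v²/(2a), so with a fixed, d ∝ v².
Factor = (41/22)² = 1.8636² = 3.4730.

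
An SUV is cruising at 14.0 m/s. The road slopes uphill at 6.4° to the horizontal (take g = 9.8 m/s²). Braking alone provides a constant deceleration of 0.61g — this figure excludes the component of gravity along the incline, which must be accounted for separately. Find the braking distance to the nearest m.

Braking distance ≈ 14 m

a = 0.61 × 9.8 = 5.978 m/s².
Gravity along the uphill slope adds to the braking deceleration: a_eff = 5.978 + 9.8·sin 6.4° = 5.978 + 1.092 = 7.070 m/s².
Braking distance = v²/(2a) = 14.0000² / (2 × 7.070) = 196.000 / 14.140 = 13.861 m.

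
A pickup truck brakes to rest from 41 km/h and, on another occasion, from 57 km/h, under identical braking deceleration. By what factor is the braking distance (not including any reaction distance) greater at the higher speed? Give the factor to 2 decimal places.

Braking distance d = v²/(2a), so with a fixed, d ∝ v².
Factor = (57/41)² = 1.3902² = 1.9327.

Factor ≈ 1.93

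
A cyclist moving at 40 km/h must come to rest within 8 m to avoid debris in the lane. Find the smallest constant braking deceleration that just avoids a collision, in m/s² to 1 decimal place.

40 km/h ÷ 3.6 = 11.1111 m/s.
v² = 2a·d ⇒ a = v²/(2d) = 11.1111² / (2 × 8.000) = 123.457 / 16.000 = 7.7161 m/s².

Required deceleration ≈ 7.7 m/s²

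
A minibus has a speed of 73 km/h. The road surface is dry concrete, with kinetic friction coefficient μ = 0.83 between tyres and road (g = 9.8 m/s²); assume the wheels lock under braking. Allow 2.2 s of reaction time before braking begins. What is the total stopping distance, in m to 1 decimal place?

73 km/h ÷ 3.6 = 20.2778 m/s.
a = μg = 0.83 × 9.8 = 8.134 m/s².
Reaction distance = v·t_r = 20.2778 × 2.2 = 44.611 m.
Braking distance = v²/(2a) = 20.2778² / (2 × 8.134) = 411.189 / 16.268 = 25.276 m.
Total = 44.611 + 25.276 = 69.887 m.

Total stopping distance ≈ 69.9 m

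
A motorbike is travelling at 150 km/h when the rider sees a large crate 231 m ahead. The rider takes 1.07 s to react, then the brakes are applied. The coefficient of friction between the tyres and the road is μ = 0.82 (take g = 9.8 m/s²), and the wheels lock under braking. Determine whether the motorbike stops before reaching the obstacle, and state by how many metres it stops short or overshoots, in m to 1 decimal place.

Yes — it stops 78.4 m short of the obstacle

150 km/h ÷ 3.6 = 41.6667 m/s.
a = μg = 0.82 × 9.8 = 8.036 m/s².
Reaction distance = 41.6667 × 1.07 = 44.583 m.
Braking distance = v²/(2a) = 1736.114 / 16.072 = 108.021 m.
Total stopping distance = 44.583 + 108.021 = 152.604 m, vs 231 m available — it stops with 231 − 152.604 = 78.396 m to spare.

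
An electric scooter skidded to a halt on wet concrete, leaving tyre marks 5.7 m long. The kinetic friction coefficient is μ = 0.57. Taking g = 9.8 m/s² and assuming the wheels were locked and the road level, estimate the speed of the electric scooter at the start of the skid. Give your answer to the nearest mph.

Initial speed ≈ 18 mph

Deceleration a = μg = 0.57 × 9.8 = 5.586 m/s².
v = √(2a·d) = √(2 × 5.586 × 5.7) = √63.680 = 7.9800 m/s.
= 7.9800 ÷ 0.44704 = 17.851 mph.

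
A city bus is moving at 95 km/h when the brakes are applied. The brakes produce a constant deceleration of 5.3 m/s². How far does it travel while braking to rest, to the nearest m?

Braking distance ≈ 66 m

95 km/h ÷ 3.6 = 26.3889 m/s.
Braking distance = v²/(2a) = 26.3889² / (2 × 5.300) = 696.374 / 10.600 = 65.696 m.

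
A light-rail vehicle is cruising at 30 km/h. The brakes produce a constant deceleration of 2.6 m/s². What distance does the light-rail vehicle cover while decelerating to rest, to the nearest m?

30 km/h ÷ 3.6 = 8.3333 m/s.
Braking distance = v²/(2a) = 8.3333² / (2 × 2.600) = 69.444 / 5.200 = 13.355 m.

Braking distance ≈ 13 m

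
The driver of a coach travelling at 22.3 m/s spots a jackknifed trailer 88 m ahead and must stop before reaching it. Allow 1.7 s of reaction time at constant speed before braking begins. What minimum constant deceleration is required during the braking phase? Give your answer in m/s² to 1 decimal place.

Required deceleration ≈ 5.0 m/s²

Distance covered during reaction = 22.3000 × 1.7 = 37.910 m.
Distance available for braking: 88 − 37.910 = 50.090 m.
v² = 2a·d ⇒ a = v²/(2d) = 22.3000² / (2 × 50.090) = 497.290 / 100.180 = 4.9640 m/s².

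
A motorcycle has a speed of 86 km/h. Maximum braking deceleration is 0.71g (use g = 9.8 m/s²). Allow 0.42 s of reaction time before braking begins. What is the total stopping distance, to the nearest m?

86 km/h ÷ 3.6 = 23.8889 m/s.
a = 0.71 × 9.8 = 6.958 m/s².
Reaction distance = v·t_r = 23.8889 × 0.42 = 10.033 m.
Braking distance = v²/(2a) = 23.8889² / (2 × 6.958) = 570.680 / 13.916 = 41.009 m.
Total = 10.033 + 41.009 = 51.042 m.

Total stopping distance ≈ 51 m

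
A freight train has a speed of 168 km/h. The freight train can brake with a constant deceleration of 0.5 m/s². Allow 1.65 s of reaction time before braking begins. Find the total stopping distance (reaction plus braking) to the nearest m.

168 km/h ÷ 3.6 = 46.6667 m/s.
Reaction distance = v·t_r = 46.6667 × 1.65 = 77.000 m.
Braking distance = v²/(2a) = 46.6667² / (2 × 0.500) = 2177.781 / 1.000 = 2177.781 m.
Total = 77.000 + 2177.781 = 2254.781 m.

Total stopping distance ≈ 2255 m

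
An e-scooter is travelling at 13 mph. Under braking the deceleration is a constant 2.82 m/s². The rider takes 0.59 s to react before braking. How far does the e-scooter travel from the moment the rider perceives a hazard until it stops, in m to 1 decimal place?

13 mph × 0.44704 = 5.8115 m/s.
Reaction distance = v·t_r = 5.8115 × 0.59 = 3.429 m.
Braking distance = v²/(2a) = 5.8115² / (2 × 2.820) = 33.774 / 5.640 = 5.988 m.
Total = 3.429 + 5.988 = 9.417 m.

Total stopping distance ≈ 9.4 m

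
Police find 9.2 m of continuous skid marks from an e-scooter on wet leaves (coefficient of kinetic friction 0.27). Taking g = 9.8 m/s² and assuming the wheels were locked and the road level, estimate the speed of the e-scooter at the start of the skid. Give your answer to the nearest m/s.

Initial speed ≈ 7 m/s

Deceleration a = μg = 0.27 × 9.8 = 2.646 m/s².
v = √(2a·d) = √(2 × 2.646 × 9.2) = √48.686 = 6.9775 m/s.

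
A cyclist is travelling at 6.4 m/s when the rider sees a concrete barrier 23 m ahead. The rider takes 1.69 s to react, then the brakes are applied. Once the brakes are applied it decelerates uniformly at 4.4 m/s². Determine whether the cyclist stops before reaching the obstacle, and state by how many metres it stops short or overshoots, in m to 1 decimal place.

Reaction distance = 6.4000 × 1.69 = 10.816 m.
Braking distance = v²/(2a) = 40.960 / 8.800 = 4.655 m.
Total stopping distance = 10.816 + 4.655 = 15.471 m, vs 23 m available — it stops with 23 − 15.471 = 7.529 m to spare.

Yes — it stops 7.5 m short of the obstacle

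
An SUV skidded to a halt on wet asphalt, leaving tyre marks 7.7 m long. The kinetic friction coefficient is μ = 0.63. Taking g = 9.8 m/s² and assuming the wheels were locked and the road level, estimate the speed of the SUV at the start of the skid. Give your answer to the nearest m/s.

Initial speed ≈ 10 m/s

Deceleration a = μg = 0.63 × 9.8 = 6.174 m/s².
v = √(2a·d) = √(2 × 6.174 × 7.7) = √95.080 = 9.7509 m/s.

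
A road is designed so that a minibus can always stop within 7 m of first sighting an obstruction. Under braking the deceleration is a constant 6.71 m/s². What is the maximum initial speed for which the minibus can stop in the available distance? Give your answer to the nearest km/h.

v²/(2a) = d ⇒ v = √(2 × 6.710 × 7) = √93.94 = 9.6923 m/s.
9.6923 m/s × 3.6 = 34.892 km/h.

Maximum speed ≈ 35 km/h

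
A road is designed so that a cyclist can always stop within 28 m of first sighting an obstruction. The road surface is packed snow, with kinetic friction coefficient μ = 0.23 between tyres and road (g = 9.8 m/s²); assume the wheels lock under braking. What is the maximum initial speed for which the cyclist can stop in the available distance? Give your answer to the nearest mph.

a = μg = 0.23 × 9.8 = 2.254 m/s².
v²/(2a) = d ⇒ v = √(2 × 2.254 × 28) = √126.22 = 11.2348 m/s.
11.2348 m/s ÷ 0.44704 = 25.132 mph.

Maximum speed ≈ 25 mph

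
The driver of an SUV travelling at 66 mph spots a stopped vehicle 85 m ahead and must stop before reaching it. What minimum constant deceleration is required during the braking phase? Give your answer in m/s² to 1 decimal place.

Required deceleration ≈ 5.1 m/s²

66 mph × 0.44704 = 29.5046 m/s.
v² = 2a·d ⇒ a = v²/(2d) = 29.5046² / (2 × 85.000) = 870.521 / 170.000 = 5.1207 m/s².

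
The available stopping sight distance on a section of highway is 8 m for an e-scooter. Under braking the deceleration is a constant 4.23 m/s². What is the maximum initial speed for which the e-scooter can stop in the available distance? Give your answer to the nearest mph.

Maximum speed ≈ 18 mph

v²/(2a) = d ⇒ v = √(2 × 4.230 × 8) = √67.68 = 8.2268 m/s.
8.2268 m/s ÷ 0.44704 = 18.403 mph.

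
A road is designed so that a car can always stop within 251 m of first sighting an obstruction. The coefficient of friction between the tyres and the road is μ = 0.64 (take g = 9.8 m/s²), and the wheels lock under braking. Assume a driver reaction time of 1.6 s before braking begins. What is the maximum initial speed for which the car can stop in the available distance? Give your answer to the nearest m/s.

Maximum speed ≈ 47 m/s

a = μg = 0.64 × 9.8 = 6.272 m/s².
Stopping distance: v·t_r + v²/(2a) = 251 with t_r = 1.6 s and a = 6.272 m/s².
So v² + 20.070 v − 3148.54 = 0.
Positive root: v = −a·t_r + √((a·t_r)² + 2a·d) = −10.035 + √(100.701 + 3148.54) = 46.9671 m/s.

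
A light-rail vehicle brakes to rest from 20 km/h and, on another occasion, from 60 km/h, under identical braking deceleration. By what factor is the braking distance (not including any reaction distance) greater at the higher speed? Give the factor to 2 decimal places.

Factor ≈ 9.00

Braking distance d = v²/(2a), so with a fixed, d ∝ v².
Factor = (60/20)² = 3.0000² = 9.0000.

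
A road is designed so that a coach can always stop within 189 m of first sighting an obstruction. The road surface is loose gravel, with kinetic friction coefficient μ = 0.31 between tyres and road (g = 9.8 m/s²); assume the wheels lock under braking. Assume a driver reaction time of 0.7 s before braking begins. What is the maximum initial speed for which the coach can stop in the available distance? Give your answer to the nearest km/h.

Maximum speed ≈ 115 km/h

a = μg = 0.31 × 9.8 = 3.038 m/s².
Stopping distance: v·t_r + v²/(2a) = 189 with t_r = 0.7 s and a = 3.038 m/s².
So v² + 4.253 v − 1148.36 = 0.
Positive root: v = −a·t_r + √((a·t_r)² + 2a·d) = −2.127 + √(4.524 + 1148.36) = 31.8271 m/s.
31.8271 m/s × 3.6 = 114.578 km/h.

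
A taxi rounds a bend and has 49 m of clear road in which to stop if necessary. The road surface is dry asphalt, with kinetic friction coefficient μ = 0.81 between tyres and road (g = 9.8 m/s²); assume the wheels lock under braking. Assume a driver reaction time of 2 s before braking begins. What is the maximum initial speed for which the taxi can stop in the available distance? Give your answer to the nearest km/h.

a = μg = 0.81 × 9.8 = 7.938 m/s².
Stopping distance: v·t_r + v²/(2a) = 49 with t_r = 2 s and a = 7.938 m/s².
So v² + 31.752 v − 777.92 = 0.
Positive root: v = −a·t_r + √((a·t_r)² + 2a·d) = −15.876 + √(252.047 + 777.92) = 16.2171 m/s.
16.2171 m/s × 3.6 = 58.382 km/h.

Maximum speed ≈ 58 km/h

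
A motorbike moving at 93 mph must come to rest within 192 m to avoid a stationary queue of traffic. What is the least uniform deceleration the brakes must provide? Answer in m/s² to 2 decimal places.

93 mph × 0.44704 = 41.5747 m/s.
v² = 2a·d ⇒ a = v²/(2d) = 41.5747² / (2 × 192.000) = 1728.456 / 384.000 = 4.5012 m/s².

Required deceleration ≈ 4.50 m/s²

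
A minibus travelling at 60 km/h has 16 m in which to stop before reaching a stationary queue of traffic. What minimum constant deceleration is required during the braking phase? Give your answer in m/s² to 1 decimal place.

Required deceleration ≈ 8.7 m/s²

60 km/h ÷ 3.6 = 16.6667 m/s.
v² = 2a·d ⇒ a = v²/(2d) = 16.6667² / (2 × 16.000) = 277.779 / 32.000 = 8.6806 m/s².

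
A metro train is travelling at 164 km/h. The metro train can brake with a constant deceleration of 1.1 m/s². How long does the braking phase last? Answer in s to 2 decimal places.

Braking time ≈ 41.41 s

164 km/h ÷ 3.6 = 45.5556 m/s.
Braking time = v/a = 45.5556 / 1.100 = 41.414 s.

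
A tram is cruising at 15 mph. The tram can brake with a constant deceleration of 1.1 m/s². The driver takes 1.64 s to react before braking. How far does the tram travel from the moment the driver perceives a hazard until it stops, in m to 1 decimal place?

Total stopping distance ≈ 31.4 m

15 mph × 0.44704 = 6.7056 m/s.
Reaction distance = v·t_r = 6.7056 × 1.64 = 10.997 m.
Braking distance = v²/(2a) = 6.7056² / (2 × 1.100) = 44.965 / 2.200 = 20.439 m.
Total = 10.997 + 20.439 = 31.436 m.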